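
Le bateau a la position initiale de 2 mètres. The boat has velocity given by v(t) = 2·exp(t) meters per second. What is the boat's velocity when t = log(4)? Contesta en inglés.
From the given velocity equation v(t) = 2·exp(t), we substitute t = log(4) to get v = 8.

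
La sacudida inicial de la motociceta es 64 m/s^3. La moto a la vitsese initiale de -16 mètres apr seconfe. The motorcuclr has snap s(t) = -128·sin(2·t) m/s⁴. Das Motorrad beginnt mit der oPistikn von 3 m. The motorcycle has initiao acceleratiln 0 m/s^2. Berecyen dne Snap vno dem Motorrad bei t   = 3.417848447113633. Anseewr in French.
Nous avons le snap s(t) = -128·sin(2·t). En substituant t = 3.417848447113633: s(3.417848447113633) = -67.1778262597310.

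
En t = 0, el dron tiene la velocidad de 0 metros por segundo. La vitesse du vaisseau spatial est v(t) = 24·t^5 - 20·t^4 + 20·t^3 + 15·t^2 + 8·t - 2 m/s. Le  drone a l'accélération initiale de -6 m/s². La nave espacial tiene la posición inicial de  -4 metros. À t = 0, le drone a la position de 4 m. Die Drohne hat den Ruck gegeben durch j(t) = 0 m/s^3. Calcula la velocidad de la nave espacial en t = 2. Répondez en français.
De l'équation de la vitesse v(t) = 24·t^5 - 20·t^4 + 20·t^3 + 15·t^2 + 8·t - 2, nous substituons t = 2 pour obtenir v = 682.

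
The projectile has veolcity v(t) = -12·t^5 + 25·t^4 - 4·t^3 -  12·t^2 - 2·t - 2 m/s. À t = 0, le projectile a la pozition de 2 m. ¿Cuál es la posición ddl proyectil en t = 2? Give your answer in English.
To solve this, we need to take 1 integral of our velocity equation v(t) = -12·t^5 + 25·t^4 - 4·t^3 - 12·t^2 - 2·t - 2. The antiderivative of velocity is position. Using x(0) = 2, we get x(t) = -2·t^6 + 5·t^5 - t^4 - 4·t^3 - t^2 - 2·t + 2. From the given position equation x(t) = -2·t^6 + 5·t^5 - t^4 - 4·t^3 - t^2 - 2·t + 2, we substitute t = 2 to get x = -22.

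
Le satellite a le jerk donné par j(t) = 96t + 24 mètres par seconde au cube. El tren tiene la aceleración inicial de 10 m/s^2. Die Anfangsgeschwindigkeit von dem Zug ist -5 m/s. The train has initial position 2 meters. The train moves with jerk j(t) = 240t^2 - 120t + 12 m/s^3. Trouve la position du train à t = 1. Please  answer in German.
Wir müssen unsere Gleichung für den Ruck j(t) = 240·t^2 - 120·t + 12 3-mal integrieren. Mit ∫j(t)dt und Anwendung von a(0) = 10, finden wir a(t) = 80·t^3 - 60·t^2 + 12·t + 10. Das Integral von der Beschleunigung ist die Geschwindigkeit. Mit v(0) = -5 erhalten wir v(t) = 20·t^4 - 20·t^3 + 6·t^2 + 10·t - 5. Das Integral von der Geschwindigkeit ist die Position. Mit x(0) = 2 erhalten wir x(t) = 4·t^5 - 5·t^4 + 2·t^3 + 5·t^2 - 5·t + 2. Mit x(t) = 4·t^5 - 5·t^4 + 2·t^3 + 5·t^2 - 5·t + 2 und Einsetzen von t = 1, finden wir x = 3.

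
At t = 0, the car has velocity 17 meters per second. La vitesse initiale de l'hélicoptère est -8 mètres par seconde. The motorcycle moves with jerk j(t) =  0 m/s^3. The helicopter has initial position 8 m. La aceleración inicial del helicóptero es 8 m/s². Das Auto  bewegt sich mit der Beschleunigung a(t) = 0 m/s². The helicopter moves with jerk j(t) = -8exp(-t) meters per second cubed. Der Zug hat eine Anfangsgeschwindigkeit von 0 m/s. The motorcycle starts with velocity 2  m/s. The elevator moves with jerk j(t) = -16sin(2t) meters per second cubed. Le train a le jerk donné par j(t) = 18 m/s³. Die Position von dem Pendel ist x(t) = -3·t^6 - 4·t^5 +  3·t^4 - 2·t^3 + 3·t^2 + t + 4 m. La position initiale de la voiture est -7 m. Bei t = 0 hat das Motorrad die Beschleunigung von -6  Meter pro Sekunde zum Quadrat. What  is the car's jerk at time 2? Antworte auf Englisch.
We must differentiate our acceleration equation a(t) = 0 1 time. Taking d/dt of a(t), we find j(t) = 0. We have jerk j(t) = 0. Substituting t = 2: j(2) = 0.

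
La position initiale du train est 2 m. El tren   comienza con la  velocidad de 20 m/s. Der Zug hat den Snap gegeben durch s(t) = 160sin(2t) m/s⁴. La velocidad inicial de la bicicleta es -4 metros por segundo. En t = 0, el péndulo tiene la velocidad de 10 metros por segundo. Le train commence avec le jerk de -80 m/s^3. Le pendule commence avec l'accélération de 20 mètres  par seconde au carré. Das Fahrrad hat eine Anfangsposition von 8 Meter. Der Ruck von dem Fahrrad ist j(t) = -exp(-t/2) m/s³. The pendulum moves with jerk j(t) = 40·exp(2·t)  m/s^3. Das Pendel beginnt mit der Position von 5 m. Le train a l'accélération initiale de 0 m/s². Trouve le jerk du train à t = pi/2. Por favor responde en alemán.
Um dies zu lösen, müssen wir 1 Stammfunktion unserer Gleichung für den Snap s(t) = 160·sin(2·t) finden. Die Stammfunktion von dem Snap, mit j(0) = -80, ergibt den Ruck: j(t) = -80·cos(2·t). Mit j(t) = -80·cos(2·t) und Einsetzen von t = pi/2, finden wir j = 80.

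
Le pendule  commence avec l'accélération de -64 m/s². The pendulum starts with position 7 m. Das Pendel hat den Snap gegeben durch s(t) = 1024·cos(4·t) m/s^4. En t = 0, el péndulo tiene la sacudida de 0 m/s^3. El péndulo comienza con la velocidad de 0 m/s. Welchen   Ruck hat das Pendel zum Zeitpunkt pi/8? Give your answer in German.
Wir müssen unsere Gleichung für den Snap s(t) = 1024·cos(4·t) 1-mal integrieren. Durch Integration von dem Snap und Verwendung der Anfangsbedingung j(0) = 0, erhalten wir j(t) = 256·sin(4·t). Wir haben den Ruck j(t) = 256·sin(4·t). Durch Einsetzen von t = pi/8: j(pi/8) = 256.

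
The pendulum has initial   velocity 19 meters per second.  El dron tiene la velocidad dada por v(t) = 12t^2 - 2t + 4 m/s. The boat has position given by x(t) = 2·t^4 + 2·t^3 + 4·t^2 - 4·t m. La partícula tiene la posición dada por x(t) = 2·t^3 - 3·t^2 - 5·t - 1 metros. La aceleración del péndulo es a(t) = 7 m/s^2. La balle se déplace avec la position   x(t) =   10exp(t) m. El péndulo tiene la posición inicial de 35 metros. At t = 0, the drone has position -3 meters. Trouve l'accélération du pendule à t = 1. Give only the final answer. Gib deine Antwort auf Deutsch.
Die Beschleunigung bei t = 1 ist a = 7.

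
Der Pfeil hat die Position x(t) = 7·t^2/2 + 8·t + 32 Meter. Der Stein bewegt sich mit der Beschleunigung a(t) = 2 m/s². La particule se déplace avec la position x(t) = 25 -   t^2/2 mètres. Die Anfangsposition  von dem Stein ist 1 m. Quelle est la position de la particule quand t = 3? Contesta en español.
De la ecuación de la posición x(t) = 25 - t^2/2, sustituimos t = 3 para obtener x = 41/2.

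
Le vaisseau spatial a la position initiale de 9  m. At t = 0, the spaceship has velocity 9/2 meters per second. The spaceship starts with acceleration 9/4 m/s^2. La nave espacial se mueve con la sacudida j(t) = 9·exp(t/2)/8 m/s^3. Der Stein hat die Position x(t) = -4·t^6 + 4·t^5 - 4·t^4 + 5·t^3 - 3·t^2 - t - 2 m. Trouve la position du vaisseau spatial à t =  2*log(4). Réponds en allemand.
Wir müssen unsere Gleichung für den Ruck j(t) = 9·exp(t/2)/8 3-mal integrieren. Das Integral von dem Ruck, mit a(0) = 9/4, ergibt die Beschleunigung: a(t) = 9·exp(t/2)/4. Das Integral von der Beschleunigung ist die Geschwindigkeit. Mit v(0) = 9/2 erhalten wir v(t) = 9·exp(t/2)/2. Die Stammfunktion von der Geschwindigkeit ist die Position. Mit x(0) = 9 erhalten wir x(t) = 9·exp(t/2). Mit x(t) = 9·exp(t/2) und Einsetzen von t = 2*log(4), finden wir x = 36.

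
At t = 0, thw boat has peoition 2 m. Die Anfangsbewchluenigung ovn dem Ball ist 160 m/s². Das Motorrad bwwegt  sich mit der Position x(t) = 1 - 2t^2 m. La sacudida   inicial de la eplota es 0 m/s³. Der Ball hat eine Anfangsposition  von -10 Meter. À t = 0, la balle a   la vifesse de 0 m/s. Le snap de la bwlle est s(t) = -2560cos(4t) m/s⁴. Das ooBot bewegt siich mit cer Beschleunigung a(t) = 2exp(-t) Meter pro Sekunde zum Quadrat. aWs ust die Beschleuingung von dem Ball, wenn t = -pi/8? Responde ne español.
Necesitamos integrar nuestra ecuación del snap s(t) = -2560·cos(4·t) 2 veces. Tomando ∫s(t)dt y aplicando j(0) = 0, encontramos j(t) = -640·sin(4·t). La antiderivada de la sacudida es la aceleración. Usando a(0) = 160, obtenemos a(t) = 160·cos(4·t). Usando a(t) = 160·cos(4·t) y sustituyendo t = -pi/8, encontramos a = 0.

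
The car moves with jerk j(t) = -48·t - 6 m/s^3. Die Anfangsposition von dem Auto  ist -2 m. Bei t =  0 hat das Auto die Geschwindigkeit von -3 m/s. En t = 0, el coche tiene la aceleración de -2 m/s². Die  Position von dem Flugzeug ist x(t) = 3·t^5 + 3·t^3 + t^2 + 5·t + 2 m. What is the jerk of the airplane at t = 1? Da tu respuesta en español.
Debemos derivar nuestra ecuación de la posición x(t) = 3·t^5 + 3·t^3 + t^2 + 5·t + 2 3 veces. Derivando la posición, obtenemos la velocidad: v(t) = 15·t^4 + 9·t^2 + 2·t + 5. Derivando la velocidad, obtenemos la aceleración: a(t) = 60·t^3 + 18·t + 2. Tomando d/dt de a(t), encontramos j(t) = 180·t^2 + 18. Tenemos la sacudida j(t) = 180·t^2 + 18. Sustituyendo t = 1: j(1) = 198.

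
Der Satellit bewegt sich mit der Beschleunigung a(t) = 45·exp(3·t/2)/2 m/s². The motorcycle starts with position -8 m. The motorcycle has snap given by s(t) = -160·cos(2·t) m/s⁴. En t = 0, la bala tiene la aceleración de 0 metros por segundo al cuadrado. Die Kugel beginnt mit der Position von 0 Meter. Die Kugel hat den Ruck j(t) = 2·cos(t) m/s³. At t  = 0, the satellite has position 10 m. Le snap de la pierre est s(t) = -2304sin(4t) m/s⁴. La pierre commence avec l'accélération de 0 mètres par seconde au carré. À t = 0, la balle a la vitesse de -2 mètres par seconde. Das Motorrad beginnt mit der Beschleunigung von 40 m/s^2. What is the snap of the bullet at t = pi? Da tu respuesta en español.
Para resolver esto, necesitamos tomar 1 derivada de nuestra ecuación de la sacudida j(t) = 2·cos(t). La derivada de la sacudida da el snap: s(t) = -2·sin(t). De la ecuación del snap s(t) = -2·sin(t), sustituimos t = pi para obtener s = 0.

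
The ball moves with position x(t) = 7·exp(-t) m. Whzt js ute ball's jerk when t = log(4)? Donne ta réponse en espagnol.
Partiendo de la posición x(t) = 7·exp(-t), tomamos 3 derivadas. Derivando la posición, obtenemos la velocidad: v(t) = -7·exp(-t). Tomando d/dt de v(t), encontramos a(t) = 7·exp(-t). Tomando d/dt de a(t), encontramos j(t) = -7·exp(-t). Usando j(t) = -7·exp(-t) y sustituyendo t = log(4), encontramos j = -7/4.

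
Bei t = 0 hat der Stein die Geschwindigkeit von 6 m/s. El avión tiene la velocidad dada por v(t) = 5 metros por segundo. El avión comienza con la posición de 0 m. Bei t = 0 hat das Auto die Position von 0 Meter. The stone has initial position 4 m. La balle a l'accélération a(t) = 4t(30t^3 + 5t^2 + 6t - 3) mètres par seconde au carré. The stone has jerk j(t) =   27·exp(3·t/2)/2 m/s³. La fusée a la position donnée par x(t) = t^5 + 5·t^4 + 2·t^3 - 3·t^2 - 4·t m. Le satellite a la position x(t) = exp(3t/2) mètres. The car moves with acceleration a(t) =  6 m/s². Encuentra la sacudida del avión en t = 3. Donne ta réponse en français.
En partant de la vitesse v(t) = 5, nous prenons 2 dérivées. En dérivant la vitesse, nous obtenons l'accélération: a(t) = 0. La dérivée de l'accélération donne le jerk: j(t) = 0. En utilisant j(t) = 0 et en substituant t = 3, nous trouvons j = 0.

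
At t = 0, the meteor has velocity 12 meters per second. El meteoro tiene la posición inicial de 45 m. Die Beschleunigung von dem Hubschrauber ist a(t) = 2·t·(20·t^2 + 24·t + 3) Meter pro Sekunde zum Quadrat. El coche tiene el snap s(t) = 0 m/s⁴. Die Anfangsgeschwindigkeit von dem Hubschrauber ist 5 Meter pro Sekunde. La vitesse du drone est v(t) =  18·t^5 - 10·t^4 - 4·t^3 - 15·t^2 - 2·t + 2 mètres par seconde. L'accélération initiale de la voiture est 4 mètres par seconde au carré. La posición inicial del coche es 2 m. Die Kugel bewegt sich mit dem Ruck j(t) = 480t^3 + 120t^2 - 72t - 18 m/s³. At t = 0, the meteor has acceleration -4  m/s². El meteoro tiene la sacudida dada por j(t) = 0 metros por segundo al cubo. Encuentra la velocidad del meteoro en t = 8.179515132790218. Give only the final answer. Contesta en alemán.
Die Antwort ist -20.7180605311609.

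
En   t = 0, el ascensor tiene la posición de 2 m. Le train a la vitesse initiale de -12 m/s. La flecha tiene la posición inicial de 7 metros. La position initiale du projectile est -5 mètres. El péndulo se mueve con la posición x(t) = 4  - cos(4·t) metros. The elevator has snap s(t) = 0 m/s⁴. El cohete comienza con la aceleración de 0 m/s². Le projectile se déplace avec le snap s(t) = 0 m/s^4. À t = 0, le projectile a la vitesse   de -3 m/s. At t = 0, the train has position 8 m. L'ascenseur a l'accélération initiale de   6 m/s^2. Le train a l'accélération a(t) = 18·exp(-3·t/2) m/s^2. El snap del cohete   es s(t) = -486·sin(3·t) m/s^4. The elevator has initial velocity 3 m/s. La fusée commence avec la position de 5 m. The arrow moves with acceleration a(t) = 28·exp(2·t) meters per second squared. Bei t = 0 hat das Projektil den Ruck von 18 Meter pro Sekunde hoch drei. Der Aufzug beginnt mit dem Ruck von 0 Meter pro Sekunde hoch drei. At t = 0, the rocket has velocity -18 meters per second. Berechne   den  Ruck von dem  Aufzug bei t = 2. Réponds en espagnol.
Necesitamos integrar nuestra ecuación del snap s(t) = 0 1 vez. Integrando el snap y usando la condición inicial j(0) = 0, obtenemos j(t) = 0. Tenemos la sacudida j(t) = 0. Sustituyendo t = 2: j(2) = 0.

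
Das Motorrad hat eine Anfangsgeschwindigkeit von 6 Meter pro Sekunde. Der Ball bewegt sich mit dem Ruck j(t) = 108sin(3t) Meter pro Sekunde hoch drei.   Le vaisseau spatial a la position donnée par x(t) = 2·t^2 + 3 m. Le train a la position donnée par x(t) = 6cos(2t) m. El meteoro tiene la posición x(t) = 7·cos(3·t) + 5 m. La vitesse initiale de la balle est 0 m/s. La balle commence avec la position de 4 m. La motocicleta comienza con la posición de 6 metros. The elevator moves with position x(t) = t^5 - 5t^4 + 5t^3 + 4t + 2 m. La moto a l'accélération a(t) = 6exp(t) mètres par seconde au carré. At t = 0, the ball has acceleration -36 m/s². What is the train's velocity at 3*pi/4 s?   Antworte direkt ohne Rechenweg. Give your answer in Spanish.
La velocidad en t = 3*pi/4 es v = 12.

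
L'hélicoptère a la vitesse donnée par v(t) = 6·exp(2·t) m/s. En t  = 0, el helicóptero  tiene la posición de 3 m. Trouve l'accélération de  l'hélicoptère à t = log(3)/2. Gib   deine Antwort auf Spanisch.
Partiendo de la velocidad v(t) = 6·exp(2·t), tomamos 1 derivada. La derivada de la velocidad da la aceleración: a(t) = 12·exp(2·t). De la ecuación de la aceleración a(t) = 12·exp(2·t), sustituimos t = log(3)/2 para obtener a = 36.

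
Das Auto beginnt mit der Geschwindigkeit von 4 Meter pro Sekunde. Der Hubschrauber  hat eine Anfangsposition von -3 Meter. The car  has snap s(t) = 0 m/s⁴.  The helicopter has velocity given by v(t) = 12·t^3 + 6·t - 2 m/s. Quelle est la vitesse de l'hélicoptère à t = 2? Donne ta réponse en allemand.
Wir haben die Geschwindigkeit v(t) = 12·t^3 + 6·t - 2. Durch Einsetzen von t = 2: v(2) = 106.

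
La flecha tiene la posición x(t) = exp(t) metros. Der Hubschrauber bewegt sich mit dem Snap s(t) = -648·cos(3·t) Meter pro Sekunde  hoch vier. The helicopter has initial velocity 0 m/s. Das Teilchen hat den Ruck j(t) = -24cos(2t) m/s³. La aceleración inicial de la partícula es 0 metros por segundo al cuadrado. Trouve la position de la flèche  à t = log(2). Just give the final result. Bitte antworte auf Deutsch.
Die Position bei t = log(2) ist x = 2.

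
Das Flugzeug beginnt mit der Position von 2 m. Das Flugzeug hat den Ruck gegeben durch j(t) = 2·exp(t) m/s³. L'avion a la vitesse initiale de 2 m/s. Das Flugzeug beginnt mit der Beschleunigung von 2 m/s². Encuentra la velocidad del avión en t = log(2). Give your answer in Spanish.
Necesitamos integrar nuestra ecuación de la sacudida j(t) = 2·exp(t) 2 veces. Integrando la sacudida y usando la condición inicial a(0) = 2, obtenemos a(t) = 2·exp(t). La integral de la aceleración es la velocidad. Usando v(0) = 2, obtenemos v(t) = 2·exp(t). Usando v(t) = 2·exp(t) y sustituyendo t = log(2), encontramos v = 4.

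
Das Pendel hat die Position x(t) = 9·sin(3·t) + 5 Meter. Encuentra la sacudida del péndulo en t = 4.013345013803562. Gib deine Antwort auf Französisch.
En partant de la position x(t) = 9·sin(3·t) + 5, nous prenons 3 dérivées. La dérivée de la position donne la vitesse: v(t) = 27·cos(3·t). En dérivant la vitesse, nous obtenons l'accélération: a(t) = -81·sin(3·t). En prenant d/dt de a(t), nous trouvons j(t) = -243·cos(3·t). Nous avons le jerk j(t) = -243·cos(3·t). En substituant t = 4.013345013803562: j(4.013345013803562) = -210.110864537449.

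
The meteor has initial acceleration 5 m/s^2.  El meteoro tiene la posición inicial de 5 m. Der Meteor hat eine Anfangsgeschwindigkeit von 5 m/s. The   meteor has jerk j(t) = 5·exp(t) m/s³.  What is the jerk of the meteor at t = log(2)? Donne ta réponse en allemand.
Aus der Gleichung für den Ruck j(t) = 5·exp(t), setzen wir t = log(2) ein und erhalten j = 10.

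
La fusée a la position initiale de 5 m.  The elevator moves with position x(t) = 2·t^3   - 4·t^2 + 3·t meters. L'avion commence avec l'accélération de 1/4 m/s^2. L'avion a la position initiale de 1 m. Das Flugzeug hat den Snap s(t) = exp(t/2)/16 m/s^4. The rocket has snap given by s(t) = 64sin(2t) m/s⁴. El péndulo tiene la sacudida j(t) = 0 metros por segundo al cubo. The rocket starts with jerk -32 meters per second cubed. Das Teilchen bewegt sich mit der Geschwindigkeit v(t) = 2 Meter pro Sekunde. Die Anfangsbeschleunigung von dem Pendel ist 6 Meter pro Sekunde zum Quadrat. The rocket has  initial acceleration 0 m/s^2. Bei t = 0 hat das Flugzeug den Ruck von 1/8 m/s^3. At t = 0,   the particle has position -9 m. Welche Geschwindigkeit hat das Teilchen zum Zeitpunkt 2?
Wir haben die Geschwindigkeit v(t) = 2. Durch Einsetzen von t = 2: v(2) = 2.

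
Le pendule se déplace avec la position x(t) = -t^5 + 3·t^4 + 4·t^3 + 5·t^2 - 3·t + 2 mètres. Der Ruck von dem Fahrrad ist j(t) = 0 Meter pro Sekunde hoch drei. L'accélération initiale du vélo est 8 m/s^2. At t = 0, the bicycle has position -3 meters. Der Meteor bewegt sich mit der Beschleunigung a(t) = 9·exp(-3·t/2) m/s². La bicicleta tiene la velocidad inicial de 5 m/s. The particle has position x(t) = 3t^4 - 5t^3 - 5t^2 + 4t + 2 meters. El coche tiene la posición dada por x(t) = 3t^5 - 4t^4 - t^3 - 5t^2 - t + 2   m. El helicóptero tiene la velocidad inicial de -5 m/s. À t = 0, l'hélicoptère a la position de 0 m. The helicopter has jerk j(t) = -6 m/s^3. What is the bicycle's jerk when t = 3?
Using j(t) = 0 and substituting t = 3, we find j = 0.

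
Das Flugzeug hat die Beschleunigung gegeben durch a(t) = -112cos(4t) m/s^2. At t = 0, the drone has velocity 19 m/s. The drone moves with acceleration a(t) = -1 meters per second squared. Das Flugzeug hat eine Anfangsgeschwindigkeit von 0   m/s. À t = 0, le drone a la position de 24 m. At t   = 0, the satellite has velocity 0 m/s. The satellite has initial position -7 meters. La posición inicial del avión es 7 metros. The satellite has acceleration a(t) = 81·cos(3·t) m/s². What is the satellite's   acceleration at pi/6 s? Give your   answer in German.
Wir haben die Beschleunigung a(t) = 81·cos(3·t). Durch Einsetzen von t = pi/6: a(pi/6) = 0.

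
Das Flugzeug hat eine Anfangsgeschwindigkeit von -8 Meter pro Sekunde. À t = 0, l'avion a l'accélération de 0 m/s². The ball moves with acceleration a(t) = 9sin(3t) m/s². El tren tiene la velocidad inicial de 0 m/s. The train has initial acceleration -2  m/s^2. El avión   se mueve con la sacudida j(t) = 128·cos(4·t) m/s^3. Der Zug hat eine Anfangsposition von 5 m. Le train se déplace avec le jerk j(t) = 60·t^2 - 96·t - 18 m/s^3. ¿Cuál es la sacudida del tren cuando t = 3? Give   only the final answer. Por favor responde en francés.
j(3) = 234.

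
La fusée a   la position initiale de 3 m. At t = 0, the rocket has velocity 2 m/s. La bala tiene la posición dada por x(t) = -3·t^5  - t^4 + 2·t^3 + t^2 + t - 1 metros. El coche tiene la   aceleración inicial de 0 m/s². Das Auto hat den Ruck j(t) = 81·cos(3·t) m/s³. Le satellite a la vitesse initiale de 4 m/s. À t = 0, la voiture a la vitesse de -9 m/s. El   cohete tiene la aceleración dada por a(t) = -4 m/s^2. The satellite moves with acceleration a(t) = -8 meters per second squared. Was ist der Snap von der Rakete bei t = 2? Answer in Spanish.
Para resolver esto, necesitamos tomar 2 derivadas de nuestra ecuación de la aceleración a(t) = -4. Tomando d/dt de a(t), encontramos j(t) = 0. Tomando d/dt de j(t), encontramos s(t) = 0. Tenemos el snap s(t) = 0. Sustituyendo t = 2: s(2) = 0.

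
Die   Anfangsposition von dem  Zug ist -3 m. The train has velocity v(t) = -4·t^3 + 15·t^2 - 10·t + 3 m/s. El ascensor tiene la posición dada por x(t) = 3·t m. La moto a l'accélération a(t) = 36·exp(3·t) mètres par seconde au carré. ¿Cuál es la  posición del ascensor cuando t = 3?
Usando x(t) = 3·t y sustituyendo t = 3, encontramos x = 9.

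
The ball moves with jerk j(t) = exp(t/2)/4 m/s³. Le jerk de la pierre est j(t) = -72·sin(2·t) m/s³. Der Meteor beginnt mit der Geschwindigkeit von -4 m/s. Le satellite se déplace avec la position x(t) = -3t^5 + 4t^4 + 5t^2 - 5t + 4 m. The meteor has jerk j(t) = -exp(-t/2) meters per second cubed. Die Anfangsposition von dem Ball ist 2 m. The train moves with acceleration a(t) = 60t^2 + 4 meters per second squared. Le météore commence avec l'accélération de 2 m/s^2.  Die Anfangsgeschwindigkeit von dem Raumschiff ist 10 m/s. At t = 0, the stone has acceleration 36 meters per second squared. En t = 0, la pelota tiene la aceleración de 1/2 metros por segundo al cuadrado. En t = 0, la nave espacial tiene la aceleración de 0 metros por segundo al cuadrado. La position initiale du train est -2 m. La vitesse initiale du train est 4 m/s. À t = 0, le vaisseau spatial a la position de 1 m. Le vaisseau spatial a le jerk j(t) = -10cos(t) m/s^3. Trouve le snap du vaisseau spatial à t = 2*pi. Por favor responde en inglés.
We must differentiate our jerk equation j(t) = -10·cos(t) 1 time. Differentiating jerk, we get snap: s(t) = 10·sin(t). From the given snap equation s(t) = 10·sin(t), we substitute t = 2*pi to get s = 0.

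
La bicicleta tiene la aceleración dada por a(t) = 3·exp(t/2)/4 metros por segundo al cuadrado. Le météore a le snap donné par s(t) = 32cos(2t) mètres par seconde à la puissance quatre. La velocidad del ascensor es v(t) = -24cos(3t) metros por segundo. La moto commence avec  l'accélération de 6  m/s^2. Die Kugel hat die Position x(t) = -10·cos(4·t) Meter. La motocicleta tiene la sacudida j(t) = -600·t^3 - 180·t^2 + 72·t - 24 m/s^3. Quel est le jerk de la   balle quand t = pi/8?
Pour résoudre ceci, nous devons prendre 3 dérivées de notre équation de la position x(t) = -10·cos(4·t). En dérivant la position, nous obtenons la vitesse: v(t) = 40·sin(4·t). En prenant d/dt de v(t), nous trouvons a(t) = 160·cos(4·t). En dérivant l'accélération, nous obtenons le jerk: j(t) = -640·sin(4·t). En utilisant j(t) = -640·sin(4·t) et en substituant t = pi/8, nous trouvons j = -640.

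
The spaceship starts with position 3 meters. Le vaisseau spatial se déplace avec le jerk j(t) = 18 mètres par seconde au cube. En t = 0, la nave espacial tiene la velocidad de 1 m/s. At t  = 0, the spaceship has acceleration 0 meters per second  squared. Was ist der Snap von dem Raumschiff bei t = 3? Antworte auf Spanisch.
Partiendo de la sacudida j(t) = 18, tomamos 1 derivada. Derivando la sacudida, obtenemos el snap: s(t) = 0. Usando s(t) = 0 y sustituyendo t = 3, encontramos s = 0.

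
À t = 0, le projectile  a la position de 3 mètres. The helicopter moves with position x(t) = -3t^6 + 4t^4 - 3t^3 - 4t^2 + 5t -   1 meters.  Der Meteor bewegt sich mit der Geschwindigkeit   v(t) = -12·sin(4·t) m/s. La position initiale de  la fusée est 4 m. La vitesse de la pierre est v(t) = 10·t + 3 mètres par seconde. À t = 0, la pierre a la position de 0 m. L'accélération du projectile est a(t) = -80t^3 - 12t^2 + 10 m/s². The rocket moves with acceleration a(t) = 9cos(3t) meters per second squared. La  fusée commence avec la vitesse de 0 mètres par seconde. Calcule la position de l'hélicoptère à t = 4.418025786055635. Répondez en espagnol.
De la ecuación de la posición x(t) = -3·t^6 + 4·t^4 - 3·t^3 - 4·t^2 + 5·t - 1, sustituimos t = 4.418025786055635 para obtener x = -21101.2794624982.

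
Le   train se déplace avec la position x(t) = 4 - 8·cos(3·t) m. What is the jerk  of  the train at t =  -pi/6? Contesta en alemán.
Wir müssen unsere Gleichung für die Position x(t) = 4 - 8·cos(3·t) 3-mal ableiten. Die Ableitung von der Position ergibt die Geschwindigkeit: v(t) = 24·sin(3·t). Durch Ableiten von der Geschwindigkeit erhalten wir die Beschleunigung: a(t) = 72·cos(3·t). Mit d/dt von a(t) finden wir j(t) = -216·sin(3·t). Mit j(t) = -216·sin(3·t) und Einsetzen von t = -pi/6, finden wir j = 216.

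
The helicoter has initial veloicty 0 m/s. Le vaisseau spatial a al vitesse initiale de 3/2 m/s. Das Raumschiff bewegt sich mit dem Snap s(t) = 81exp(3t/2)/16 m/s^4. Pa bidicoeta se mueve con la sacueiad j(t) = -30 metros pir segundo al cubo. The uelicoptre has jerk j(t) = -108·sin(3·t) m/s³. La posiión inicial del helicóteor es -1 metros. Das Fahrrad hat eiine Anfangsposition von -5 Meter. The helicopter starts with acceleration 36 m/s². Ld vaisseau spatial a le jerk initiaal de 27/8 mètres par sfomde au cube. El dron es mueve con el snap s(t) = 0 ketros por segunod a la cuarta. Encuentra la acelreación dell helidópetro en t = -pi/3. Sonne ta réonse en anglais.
We need to integrate our jerk equation j(t) = -108·sin(3·t) 1 time. Integrating jerk and using the initial condition a(0) = 36, we get a(t) = 36·cos(3·t). We have acceleration a(t) = 36·cos(3·t). Substituting t = -pi/3: a(-pi/3) = -36.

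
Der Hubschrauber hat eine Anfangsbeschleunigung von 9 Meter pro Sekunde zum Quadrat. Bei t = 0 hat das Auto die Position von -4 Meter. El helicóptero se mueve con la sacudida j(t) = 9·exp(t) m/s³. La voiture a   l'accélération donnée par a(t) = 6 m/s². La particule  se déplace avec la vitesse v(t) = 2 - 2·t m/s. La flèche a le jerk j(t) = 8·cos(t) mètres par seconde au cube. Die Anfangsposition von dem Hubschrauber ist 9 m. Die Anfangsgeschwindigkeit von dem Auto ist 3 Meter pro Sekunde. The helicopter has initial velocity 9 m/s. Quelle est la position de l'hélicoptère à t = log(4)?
Pour résoudre ceci, nous devons prendre 3 primitives de notre équation du jerk j(t) = 9·exp(t). En intégrant le jerk et en utilisant la condition initiale a(0) = 9, nous obtenons a(t) = 9·exp(t). La primitive de l'accélération, avec v(0) = 9, donne la vitesse: v(t) = 9·exp(t). L'intégrale de la vitesse, avec x(0) = 9, donne la position: x(t) = 9·exp(t). De l'équation de la position x(t) = 9·exp(t), nous substituons t = log(4) pour obtenir x = 36.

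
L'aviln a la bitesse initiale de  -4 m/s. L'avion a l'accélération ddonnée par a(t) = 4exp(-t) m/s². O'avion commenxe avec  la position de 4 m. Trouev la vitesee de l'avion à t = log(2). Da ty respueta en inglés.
We must find the integral of our acceleration equation a(t) = 4·exp(-t) 1 time. Integrating acceleration and using the initial condition v(0) = -4, we get v(t) = -4·exp(-t). Using v(t) = -4·exp(-t) and substituting t = log(2), we find v = -2.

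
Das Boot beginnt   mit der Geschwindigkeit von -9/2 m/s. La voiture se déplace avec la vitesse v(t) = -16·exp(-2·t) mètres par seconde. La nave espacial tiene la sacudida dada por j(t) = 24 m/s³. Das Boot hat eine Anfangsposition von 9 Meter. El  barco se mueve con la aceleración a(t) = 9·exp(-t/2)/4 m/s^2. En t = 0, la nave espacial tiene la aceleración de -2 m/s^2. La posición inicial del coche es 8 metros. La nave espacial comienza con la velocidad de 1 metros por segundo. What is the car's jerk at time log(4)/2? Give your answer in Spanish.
Para resolver esto, necesitamos tomar 2 derivadas de nuestra ecuación de la velocidad v(t) = -16·exp(-2·t). Tomando d/dt de v(t), encontramos a(t) = 32·exp(-2·t). La derivada de la aceleración da la sacudida: j(t) = -64·exp(-2·t). Tenemos la sacudida j(t) = -64·exp(-2·t). Sustituyendo t = log(4)/2: j(log(4)/2) = -16.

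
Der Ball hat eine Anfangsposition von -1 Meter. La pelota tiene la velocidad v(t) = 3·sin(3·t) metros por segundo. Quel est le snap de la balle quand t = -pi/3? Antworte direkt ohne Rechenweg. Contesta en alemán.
Die Antwort ist 81.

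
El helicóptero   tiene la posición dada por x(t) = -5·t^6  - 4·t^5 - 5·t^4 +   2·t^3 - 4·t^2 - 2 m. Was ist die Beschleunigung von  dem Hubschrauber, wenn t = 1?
Ausgehend von der Position x(t) = -5·t^6 - 4·t^5 - 5·t^4 + 2·t^3 - 4·t^2 - 2, nehmen wir 2 Ableitungen. Mit d/dt von x(t) finden wir v(t) = -30·t^5 - 20·t^4 - 20·t^3 + 6·t^2 - 8·t. Mit d/dt von v(t) finden wir a(t) = -150·t^4 - 80·t^3 - 60·t^2 + 12·t - 8. Aus der Gleichung für die Beschleunigung a(t) = -150·t^4 - 80·t^3 - 60·t^2 + 12·t - 8, setzen wir t = 1 ein und erhalten a = -286.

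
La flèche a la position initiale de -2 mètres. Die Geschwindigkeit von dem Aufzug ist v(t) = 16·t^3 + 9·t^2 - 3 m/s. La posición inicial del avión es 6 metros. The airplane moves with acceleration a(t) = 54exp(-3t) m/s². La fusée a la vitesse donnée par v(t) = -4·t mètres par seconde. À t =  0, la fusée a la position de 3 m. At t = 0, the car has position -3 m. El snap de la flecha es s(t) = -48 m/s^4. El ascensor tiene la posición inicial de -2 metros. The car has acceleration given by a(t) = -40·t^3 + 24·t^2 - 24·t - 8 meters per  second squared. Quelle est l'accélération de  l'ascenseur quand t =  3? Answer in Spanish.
Para resolver esto, necesitamos tomar 1 derivada de nuestra ecuación de la velocidad v(t) = 16·t^3 + 9·t^2 - 3. Derivando la velocidad, obtenemos la aceleración: a(t) = 48·t^2 + 18·t. Usando a(t) = 48·t^2 + 18·t y sustituyendo t = 3, encontramos a = 486.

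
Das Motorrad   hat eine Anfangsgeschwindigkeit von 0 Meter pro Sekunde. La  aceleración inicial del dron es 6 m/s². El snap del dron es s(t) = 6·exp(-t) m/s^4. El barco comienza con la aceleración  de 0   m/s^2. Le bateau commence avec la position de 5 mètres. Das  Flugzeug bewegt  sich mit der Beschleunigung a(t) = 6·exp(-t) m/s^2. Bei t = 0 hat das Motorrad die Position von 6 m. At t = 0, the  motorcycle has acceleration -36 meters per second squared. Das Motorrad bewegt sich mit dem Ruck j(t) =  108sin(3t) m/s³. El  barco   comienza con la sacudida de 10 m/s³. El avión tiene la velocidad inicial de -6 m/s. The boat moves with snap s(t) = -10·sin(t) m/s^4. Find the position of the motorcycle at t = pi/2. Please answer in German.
Wir müssen die Stammfunktion unserer Gleichung für den Ruck j(t) = 108·sin(3·t) 3-mal finden. Die Stammfunktion von dem Ruck ist die Beschleunigung. Mit a(0) = -36 erhalten wir a(t) = -36·cos(3·t). Mit ∫a(t)dt und Anwendung von v(0) = 0, finden wir v(t) = -12·sin(3·t). Durch Integration von der Geschwindigkeit und Verwendung der Anfangsbedingung x(0) = 6, erhalten wir x(t) = 4·cos(3·t) + 2. Wir haben die Position x(t) = 4·cos(3·t) + 2. Durch Einsetzen von t = pi/2: x(pi/2) = 2.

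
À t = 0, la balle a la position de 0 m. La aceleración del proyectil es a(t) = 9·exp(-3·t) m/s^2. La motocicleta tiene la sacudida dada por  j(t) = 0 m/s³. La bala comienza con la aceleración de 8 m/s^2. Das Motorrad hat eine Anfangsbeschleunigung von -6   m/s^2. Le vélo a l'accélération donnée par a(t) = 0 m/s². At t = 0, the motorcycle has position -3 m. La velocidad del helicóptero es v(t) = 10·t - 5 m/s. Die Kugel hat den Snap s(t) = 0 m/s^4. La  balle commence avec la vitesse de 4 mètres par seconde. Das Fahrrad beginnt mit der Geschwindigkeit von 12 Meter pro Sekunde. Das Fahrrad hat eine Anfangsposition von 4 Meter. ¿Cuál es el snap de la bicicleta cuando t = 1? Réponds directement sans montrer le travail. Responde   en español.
En t = 1, s = 0.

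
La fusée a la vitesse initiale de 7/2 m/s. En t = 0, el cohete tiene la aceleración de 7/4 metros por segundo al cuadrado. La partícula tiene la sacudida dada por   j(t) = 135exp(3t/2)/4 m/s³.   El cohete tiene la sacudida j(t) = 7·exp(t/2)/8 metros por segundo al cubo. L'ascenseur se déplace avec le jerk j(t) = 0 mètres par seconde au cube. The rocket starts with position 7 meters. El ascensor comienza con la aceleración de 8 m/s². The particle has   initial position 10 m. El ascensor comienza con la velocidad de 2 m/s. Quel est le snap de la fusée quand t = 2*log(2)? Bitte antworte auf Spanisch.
Partiendo de la sacudida j(t) = 7·exp(t/2)/8, tomamos 1 derivada. Derivando la sacudida, obtenemos el snap: s(t) = 7·exp(t/2)/16. De la ecuación del snap s(t) = 7·exp(t/2)/16, sustituimos t = 2*log(2) para obtener s = 7/8.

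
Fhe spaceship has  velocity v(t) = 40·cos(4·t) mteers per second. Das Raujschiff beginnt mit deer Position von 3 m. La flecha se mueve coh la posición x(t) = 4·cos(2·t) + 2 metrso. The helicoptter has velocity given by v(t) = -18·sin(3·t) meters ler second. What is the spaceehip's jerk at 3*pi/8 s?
Starting from velocity v(t) = 40·cos(4·t), we take 2 derivatives. Taking d/dt of v(t), we find a(t) = -160·sin(4·t). Taking d/dt of a(t), we find j(t) = -640·cos(4·t). We have jerk j(t) = -640·cos(4·t). Substituting t = 3*pi/8: j(3*pi/8) = 0.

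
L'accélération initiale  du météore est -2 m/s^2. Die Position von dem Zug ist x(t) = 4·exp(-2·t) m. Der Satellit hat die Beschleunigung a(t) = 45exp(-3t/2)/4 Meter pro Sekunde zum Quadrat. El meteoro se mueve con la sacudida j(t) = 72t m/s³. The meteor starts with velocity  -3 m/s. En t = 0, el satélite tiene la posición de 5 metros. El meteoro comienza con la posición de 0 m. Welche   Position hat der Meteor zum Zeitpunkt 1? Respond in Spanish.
Partiendo de la sacudida j(t) = 72·t, tomamos 3 antiderivadas. La antiderivada de la sacudida, con a(0) = -2, da la aceleración: a(t) = 36·t^2 - 2. La antiderivada de la aceleración, con v(0) = -3, da la velocidad: v(t) = 12·t^3 - 2·t - 3. La antiderivada de la velocidad es la posición. Usando x(0) = 0, obtenemos x(t) = 3·t^4 - t^2 - 3·t. De la ecuación de la posición x(t) = 3·t^4 - t^2 - 3·t, sustituimos t = 1 para obtener x = -1.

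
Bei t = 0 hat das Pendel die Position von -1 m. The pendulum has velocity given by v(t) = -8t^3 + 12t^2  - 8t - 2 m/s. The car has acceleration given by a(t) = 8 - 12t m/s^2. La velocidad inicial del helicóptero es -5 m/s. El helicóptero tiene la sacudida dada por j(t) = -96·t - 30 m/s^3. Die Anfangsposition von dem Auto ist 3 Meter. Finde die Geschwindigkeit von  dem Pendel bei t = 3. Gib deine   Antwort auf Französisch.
En utilisant v(t) = -8·t^3 + 12·t^2 - 8·t - 2 et en substituant t = 3, nous trouvons v = -134.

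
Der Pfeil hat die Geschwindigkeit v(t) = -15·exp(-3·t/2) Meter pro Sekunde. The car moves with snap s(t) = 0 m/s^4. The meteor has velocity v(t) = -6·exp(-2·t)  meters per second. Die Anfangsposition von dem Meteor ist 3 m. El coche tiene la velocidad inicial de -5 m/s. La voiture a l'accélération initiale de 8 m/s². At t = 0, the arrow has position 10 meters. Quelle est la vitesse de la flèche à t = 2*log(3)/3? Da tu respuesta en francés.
De l'équation de la vitesse v(t) = -15·exp(-3·t/2), nous substituons t = 2*log(3)/3 pour obtenir v = -5.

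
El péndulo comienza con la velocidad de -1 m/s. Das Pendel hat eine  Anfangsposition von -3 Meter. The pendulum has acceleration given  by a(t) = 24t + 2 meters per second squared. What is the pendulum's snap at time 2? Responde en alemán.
Um dies zu lösen, müssen wir 2 Ableitungen unserer Gleichung für die Beschleunigung a(t) = 24·t + 2 nehmen. Durch Ableiten von der Beschleunigung erhalten wir den Ruck: j(t) = 24. Die Ableitung von dem Ruck ergibt den Snap: s(t) = 0. Aus der Gleichung für den Snap s(t) = 0, setzen wir t = 2 ein und erhalten s = 0.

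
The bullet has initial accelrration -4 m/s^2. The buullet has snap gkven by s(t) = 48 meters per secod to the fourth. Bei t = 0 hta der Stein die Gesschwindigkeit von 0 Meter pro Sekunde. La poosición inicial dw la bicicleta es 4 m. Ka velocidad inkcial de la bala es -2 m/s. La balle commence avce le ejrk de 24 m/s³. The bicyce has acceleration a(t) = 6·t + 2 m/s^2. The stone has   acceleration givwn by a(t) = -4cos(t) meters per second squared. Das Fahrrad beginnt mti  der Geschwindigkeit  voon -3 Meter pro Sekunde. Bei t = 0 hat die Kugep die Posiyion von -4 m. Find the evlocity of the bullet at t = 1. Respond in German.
Wir müssen die Stammfunktion unserer Gleichung für den Snap s(t) = 48 3-mal finden. Mit ∫s(t)dt und Anwendung von j(0) = 24, finden wir j(t) = 48·t + 24. Das Integral von dem Ruck, mit a(0) = -4, ergibt die Beschleunigung: a(t) = 24·t^2 + 24·t - 4. Durch Integration von der Beschleunigung und Verwendung der Anfangsbedingung v(0) = -2, erhalten wir v(t) = 8·t^3 + 12·t^2 - 4·t - 2. Mit v(t) = 8·t^3 + 12·t^2 - 4·t - 2 und Einsetzen von t = 1, finden wir v = 14.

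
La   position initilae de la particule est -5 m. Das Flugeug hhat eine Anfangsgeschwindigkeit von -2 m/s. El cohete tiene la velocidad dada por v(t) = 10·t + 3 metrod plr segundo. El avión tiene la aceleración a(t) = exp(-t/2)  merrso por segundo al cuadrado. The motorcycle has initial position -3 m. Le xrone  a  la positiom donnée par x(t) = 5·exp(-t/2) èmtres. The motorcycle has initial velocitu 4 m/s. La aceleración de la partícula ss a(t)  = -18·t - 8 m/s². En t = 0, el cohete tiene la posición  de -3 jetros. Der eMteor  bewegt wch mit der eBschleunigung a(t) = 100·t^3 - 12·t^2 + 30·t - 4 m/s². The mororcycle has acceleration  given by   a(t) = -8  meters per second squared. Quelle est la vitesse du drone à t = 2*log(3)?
Pour résoudre ceci, nous devons prendre 1 dérivée de notre équation de la position x(t) = 5·exp(-t/2). En dérivant la position, nous obtenons la vitesse: v(t) = -5·exp(-t/2)/2. En utilisant v(t) = -5·exp(-t/2)/2 et en substituant t = 2*log(3), nous trouvons v = -5/6.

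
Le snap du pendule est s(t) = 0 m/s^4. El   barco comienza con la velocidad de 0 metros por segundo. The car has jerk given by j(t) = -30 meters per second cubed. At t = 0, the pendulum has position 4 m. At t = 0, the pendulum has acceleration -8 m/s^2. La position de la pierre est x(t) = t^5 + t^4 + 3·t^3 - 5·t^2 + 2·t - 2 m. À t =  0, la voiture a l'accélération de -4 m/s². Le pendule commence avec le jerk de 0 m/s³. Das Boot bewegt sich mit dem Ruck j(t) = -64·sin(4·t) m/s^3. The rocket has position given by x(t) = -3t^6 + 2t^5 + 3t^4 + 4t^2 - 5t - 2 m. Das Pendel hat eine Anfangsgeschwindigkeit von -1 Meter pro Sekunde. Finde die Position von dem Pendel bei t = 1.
Wir müssen die Stammfunktion unserer Gleichung für den Snap s(t) = 0 4-mal finden. Das Integral von dem Snap ist der Ruck. Mit j(0) = 0 erhalten wir j(t) = 0. Durch Integration von dem Ruck und Verwendung der Anfangsbedingung a(0) = -8, erhalten wir a(t) = -8. Durch Integration von der Beschleunigung und Verwendung der Anfangsbedingung v(0) = -1, erhalten wir v(t) = -8·t - 1. Mit ∫v(t)dt und Anwendung von x(0) = 4, finden wir x(t) = -4·t^2 - t + 4. Wir haben die Position x(t) = -4·t^2 - t + 4. Durch Einsetzen von t = 1: x(1) = -1.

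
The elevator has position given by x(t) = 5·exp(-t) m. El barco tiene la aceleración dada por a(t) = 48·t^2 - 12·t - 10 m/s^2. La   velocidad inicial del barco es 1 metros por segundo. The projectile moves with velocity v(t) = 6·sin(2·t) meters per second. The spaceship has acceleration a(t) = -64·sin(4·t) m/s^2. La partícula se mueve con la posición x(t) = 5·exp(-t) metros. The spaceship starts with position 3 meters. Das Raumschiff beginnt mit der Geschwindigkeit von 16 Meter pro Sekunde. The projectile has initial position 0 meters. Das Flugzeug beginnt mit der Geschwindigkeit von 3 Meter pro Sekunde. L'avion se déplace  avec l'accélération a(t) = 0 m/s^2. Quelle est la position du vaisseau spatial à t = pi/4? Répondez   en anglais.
Starting from acceleration a(t) = -64·sin(4·t), we take 2 antiderivatives. Integrating acceleration and using the initial condition v(0) = 16, we get v(t) = 16·cos(4·t). The integral of velocity is position. Using x(0) = 3, we get x(t) = 4·sin(4·t) + 3. Using x(t) = 4·sin(4·t) + 3 and substituting t = pi/4, we find x = 3.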